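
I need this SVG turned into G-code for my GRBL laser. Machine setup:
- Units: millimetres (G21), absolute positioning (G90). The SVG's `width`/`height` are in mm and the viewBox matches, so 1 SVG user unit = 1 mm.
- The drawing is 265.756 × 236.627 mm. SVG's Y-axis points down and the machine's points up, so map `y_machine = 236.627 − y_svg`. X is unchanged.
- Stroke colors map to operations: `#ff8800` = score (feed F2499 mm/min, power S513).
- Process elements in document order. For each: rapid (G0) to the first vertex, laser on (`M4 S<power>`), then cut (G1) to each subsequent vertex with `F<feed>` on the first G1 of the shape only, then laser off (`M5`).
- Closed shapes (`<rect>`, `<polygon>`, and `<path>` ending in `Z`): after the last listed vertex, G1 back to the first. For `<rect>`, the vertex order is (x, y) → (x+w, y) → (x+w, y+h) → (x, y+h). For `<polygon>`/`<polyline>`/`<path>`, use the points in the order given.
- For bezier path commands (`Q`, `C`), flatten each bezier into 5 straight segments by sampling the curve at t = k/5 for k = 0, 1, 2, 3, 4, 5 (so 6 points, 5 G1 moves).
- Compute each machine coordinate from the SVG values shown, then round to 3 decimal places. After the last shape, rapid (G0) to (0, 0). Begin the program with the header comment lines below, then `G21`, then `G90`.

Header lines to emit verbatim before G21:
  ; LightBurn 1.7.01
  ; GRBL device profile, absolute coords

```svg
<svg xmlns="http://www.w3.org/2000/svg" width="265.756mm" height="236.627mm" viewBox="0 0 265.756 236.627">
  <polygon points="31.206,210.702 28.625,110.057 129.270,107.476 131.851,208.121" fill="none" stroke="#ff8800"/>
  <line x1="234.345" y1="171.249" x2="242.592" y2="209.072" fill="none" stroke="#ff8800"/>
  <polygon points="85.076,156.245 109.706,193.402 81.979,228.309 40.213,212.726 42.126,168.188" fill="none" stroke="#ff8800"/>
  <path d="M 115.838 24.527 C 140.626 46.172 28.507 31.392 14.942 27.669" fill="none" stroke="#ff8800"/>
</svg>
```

; LightBurn 1.7.01
; GRBL device profile, absolute coords
G21
G90
G0 X31.206 Y25.925
M4 S513
G1 X28.625 Y126.570 F2499
G1 X129.270 Y129.151
G1 X131.851 Y28.506
G1 X31.206 Y25.925
M5
G0 X234.345 Y65.378
M4 S513
G1 X242.592 Y27.555 F2499
M5
G0 X85.076 Y80.382
M4 S513
G1 X109.706 Y43.225 F2499
G1 X81.979 Y8.318
G1 X40.213 Y23.901
G1 X42.126 Y68.439
G1 X85.076 Y80.382
M5
G0 X115.838 Y212.100
M4 S513
G1 X116.166 Y203.104 F2499
G1 X94.938 Y200.571
G1 X63.456 Y202.222
G1 X33.024 Y205.777
G1 X14.942 Y208.958
M5
G0 X0.000 Y0.000

Since the viewBox matches the mm dimensions, user units are millimetres directly. The only transform is the Y-flip y_m = 236.627 − y_svg.

Shape 1 is a regular polygon drawn with `<polygon>`. Its stroke #ff8800 means score at S513, F2499. After flipping Y the toolpath is (31.206,25.925) → (28.625,126.570) → (129.270,129.151) → (131.851,28.506) → (31.206,25.925), returning to the start.

Shape 2 is a line segment drawn with `<line>`. Its stroke #ff8800 means score at S513, F2499. After flipping Y the toolpath is (234.345,65.378) → (242.592,27.555).

Shape 3 is a regular polygon drawn with `<polygon>`. Its stroke #ff8800 means score at S513, F2499. After flipping Y the toolpath is (85.076,80.382) → (109.706,43.225) → (81.979,8.318) → (40.213,23.901) → (42.126,68.439) → (85.076,80.382), returning to the start.

Shape 4 is a cubic bezier drawn with `<path>`. Its stroke #ff8800 means score at S513, F2499. After flipping Y the toolpath is (115.838,212.100) → (116.166,203.104) → (94.938,200.571) → (63.456,202.222) → (33.024,205.777) → (14.942,208.958).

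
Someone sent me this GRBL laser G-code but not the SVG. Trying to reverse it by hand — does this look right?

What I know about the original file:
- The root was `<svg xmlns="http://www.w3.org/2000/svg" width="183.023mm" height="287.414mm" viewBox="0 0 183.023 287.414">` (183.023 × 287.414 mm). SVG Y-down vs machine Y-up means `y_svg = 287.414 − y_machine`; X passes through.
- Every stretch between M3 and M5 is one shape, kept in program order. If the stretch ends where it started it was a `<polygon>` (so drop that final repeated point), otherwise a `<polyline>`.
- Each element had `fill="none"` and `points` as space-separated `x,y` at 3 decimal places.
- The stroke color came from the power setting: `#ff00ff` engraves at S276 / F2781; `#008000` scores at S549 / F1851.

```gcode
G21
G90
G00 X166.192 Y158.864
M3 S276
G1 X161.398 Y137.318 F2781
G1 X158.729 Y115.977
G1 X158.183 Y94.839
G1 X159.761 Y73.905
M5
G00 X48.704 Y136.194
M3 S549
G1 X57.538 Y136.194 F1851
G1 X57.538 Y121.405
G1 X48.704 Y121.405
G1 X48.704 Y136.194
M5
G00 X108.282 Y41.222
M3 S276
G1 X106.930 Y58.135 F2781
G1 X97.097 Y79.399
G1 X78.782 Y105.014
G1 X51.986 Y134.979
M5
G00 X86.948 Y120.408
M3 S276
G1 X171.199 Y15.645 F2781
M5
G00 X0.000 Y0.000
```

<svg xmlns="http://www.w3.org/2000/svg" width="183.023mm" height="287.414mm" viewBox="0 0 183.023 287.414">
  <polyline points="166.192,128.550 161.398,150.096 158.729,171.437 158.183,192.575 159.761,213.509" fill="none" stroke="#ff00ff"/>
  <polygon points="48.704,151.220 57.538,151.220 57.538,166.009 48.704,166.009" fill="none" stroke="#008000"/>
  <polyline points="108.282,246.192 106.930,229.279 97.097,208.015 78.782,182.400 51.986,152.435" fill="none" stroke="#ff00ff"/>
  <polyline points="86.948,167.006 171.199,271.769" fill="none" stroke="#ff00ff"/>
</svg>

y_svg = 287.414 − y_m.

[1] S276→`#ff00ff` (engrave); open run; points: 166.192,128.550 161.398,150.096 158.729,171.437 158.183,192.575 159.761,213.509

[2] S549→`#008000` (score); closed run; points: 48.704,151.220 57.538,151.220 57.538,166.009 48.704,166.009

[3] S276→`#ff00ff` (engrave); open run; points: 108.282,246.192 106.930,229.279 97.097,208.015 78.782,182.400 51.986,152.435

[4] S276→`#ff00ff` (engrave); open run; points: 86.948,167.006 171.199,271.769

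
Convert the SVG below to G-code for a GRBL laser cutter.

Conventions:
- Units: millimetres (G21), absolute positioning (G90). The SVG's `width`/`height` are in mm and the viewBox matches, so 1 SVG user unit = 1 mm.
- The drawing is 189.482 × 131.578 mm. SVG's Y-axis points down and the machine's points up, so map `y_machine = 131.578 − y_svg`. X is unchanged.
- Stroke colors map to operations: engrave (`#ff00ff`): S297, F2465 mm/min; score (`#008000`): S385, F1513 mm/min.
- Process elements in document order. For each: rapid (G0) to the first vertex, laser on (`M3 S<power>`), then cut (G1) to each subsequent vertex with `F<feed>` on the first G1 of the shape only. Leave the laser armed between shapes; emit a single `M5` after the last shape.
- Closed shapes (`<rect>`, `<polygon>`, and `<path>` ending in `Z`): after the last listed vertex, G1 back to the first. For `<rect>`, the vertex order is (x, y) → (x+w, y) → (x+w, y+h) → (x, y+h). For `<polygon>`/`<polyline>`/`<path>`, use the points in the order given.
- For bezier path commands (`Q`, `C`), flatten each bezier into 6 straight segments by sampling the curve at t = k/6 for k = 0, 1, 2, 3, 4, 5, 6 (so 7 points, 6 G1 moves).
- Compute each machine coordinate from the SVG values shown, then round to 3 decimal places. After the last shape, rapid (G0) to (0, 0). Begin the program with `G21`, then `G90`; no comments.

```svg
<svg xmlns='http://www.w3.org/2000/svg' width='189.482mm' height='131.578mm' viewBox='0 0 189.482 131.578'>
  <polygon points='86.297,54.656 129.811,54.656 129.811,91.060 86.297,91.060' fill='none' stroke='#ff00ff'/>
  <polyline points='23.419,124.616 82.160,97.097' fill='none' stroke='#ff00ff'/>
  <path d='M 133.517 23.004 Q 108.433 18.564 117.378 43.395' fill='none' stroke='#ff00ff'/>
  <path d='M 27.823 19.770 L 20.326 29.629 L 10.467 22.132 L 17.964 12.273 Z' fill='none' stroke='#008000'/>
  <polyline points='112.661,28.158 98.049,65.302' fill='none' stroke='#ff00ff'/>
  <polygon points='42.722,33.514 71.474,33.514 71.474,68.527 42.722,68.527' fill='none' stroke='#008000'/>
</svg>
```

viewBox `0 0 189.482 131.578` with mm width/height → 1 unit = 1 mm. Flip: y_m = 131.578 − y_svg.

**Shape 1** — `<polygon>` rectangle, stroke `#ff00ff` → engrave (S297, F2465). Machine vertices: (86.297,76.922) → (129.811,76.922) → (129.811,40.518) → (86.297,40.518) → (86.297,76.922). Closed: final G1 returns to the first vertex.

**Shape 2** — `<polyline>` line segment, stroke `#ff00ff` → engrave (S297, F2465). Machine vertices: (23.419,6.962) → (82.160,34.481). Open path.

**Shape 3** — `<path>` quadratic bezier, stroke `#ff00ff` → engrave (S297, F2465). Control points (SVG): P0=(133.517,23.004), P1=(108.433,18.564), P2=(117.378,43.395); sampled at t=k/6. Machine vertices: (133.517,108.574) → (126.101,109.241) → (120.575,108.282) → (116.940,105.696) → (115.196,101.485) → (115.342,95.647) → (117.378,88.183). Open path.

**Shape 4** — `<path>` regular polygon, stroke `#008000` → score (S385, F1513). Machine vertices: (27.823,111.808) → (20.326,101.949) → (10.467,109.446) → (17.964,119.305) → (27.823,111.808). Closed: final G1 returns to the first vertex.

**Shape 5** — `<polyline>` line segment, stroke `#ff00ff` → engrave (S297, F2465). Machine vertices: (112.661,103.420) → (98.049,66.276). Open path.

**Shape 6** — `<polygon>` rectangle, stroke `#008000` → score (S385, F1513). Machine vertices: (42.722,98.064) → (71.474,98.064) → (71.474,63.051) → (42.722,63.051) → (42.722,98.064). Closed: final G1 returns to the first vertex.

G21
G90
G0 X86.297 Y76.922
M3 S297
G1 X129.811 Y76.922 F2465
G1 X129.811 Y40.518
G1 X86.297 Y40.518
G1 X86.297 Y76.922
G0 X23.419 Y6.962
M3 S297
G1 X82.160 Y34.481 F2465
G0 X133.517 Y108.574
M3 S297
G1 X126.101 Y109.241 F2465
G1 X120.575 Y108.282
G1 X116.940 Y105.696
G1 X115.196 Y101.485
G1 X115.342 Y95.647
G1 X117.378 Y88.183
G0 X27.823 Y111.808
M3 S385
G1 X20.326 Y101.949 F1513
G1 X10.467 Y109.446
G1 X17.964 Y119.305
G1 X27.823 Y111.808
G0 X112.661 Y103.420
M3 S297
G1 X98.049 Y66.276 F2465
G0 X42.722 Y98.064
M3 S385
G1 X71.474 Y98.064 F1513
G1 X71.474 Y63.051
G1 X42.722 Y63.051
G1 X42.722 Y98.064
M5
G0 X0.000 Y0.000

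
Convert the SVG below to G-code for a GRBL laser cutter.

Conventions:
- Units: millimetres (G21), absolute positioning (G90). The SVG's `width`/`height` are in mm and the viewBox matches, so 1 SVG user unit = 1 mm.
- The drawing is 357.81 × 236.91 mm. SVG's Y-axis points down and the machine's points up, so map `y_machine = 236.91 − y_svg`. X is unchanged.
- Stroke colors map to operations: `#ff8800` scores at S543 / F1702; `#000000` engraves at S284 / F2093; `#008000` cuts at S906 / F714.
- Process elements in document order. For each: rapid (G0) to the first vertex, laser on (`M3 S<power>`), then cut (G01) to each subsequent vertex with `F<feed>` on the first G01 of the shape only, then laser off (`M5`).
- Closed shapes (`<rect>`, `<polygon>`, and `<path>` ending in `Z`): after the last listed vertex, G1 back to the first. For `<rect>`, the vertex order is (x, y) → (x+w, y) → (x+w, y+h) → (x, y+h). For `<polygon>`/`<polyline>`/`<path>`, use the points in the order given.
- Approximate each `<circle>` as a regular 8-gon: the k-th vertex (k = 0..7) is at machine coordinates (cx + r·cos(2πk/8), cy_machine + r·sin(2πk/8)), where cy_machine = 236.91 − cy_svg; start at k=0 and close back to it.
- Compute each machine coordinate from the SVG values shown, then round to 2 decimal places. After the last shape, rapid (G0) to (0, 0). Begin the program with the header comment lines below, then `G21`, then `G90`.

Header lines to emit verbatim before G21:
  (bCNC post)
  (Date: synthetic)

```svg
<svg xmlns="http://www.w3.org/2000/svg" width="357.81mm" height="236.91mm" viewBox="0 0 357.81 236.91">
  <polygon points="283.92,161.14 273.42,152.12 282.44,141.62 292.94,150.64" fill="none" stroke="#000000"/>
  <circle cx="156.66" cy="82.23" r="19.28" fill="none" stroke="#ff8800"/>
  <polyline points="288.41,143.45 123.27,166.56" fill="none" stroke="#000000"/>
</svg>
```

viewBox `0 0 357.81 236.91` with mm width/height → 1 unit = 1 mm. Flip: y_m = 236.91 − y_svg.

**Shape 1** — `<polygon>` regular polygon, stroke `#000000` → engrave (S284, F2093). Machine vertices: (283.92,75.77) → (273.42,84.79) → (282.44,95.29) → (292.94,86.27) → (283.92,75.77). Closed: final G1 returns to the first vertex.

**Shape 2** — `<circle>` circle, stroke `#ff8800` → score (S543, F1702). Machine vertices: (175.94,154.68) → (170.29,168.31) → (156.66,173.96) → (143.03,168.31) → (137.38,154.68) → (143.03,141.05) → (156.66,135.40) → (170.29,141.05) → (175.94,154.68). Closed: final G1 returns to the first vertex.

**Shape 3** — `<polyline>` line segment, stroke `#000000` → engrave (S284, F2093). Machine vertices: (288.41,93.46) → (123.27,70.35). Open path.

(bCNC post)
(Date: synthetic)
G21
G90
G0 X283.92 Y75.77
M3 S284
G01 X273.42 Y84.79 F2093
G01 X282.44 Y95.29
G01 X292.94 Y86.27
G01 X283.92 Y75.77
M5
G0 X175.94 Y154.68
M3 S543
G01 X170.29 Y168.31 F1702
G01 X156.66 Y173.96
G01 X143.03 Y168.31
G01 X137.38 Y154.68
G01 X143.03 Y141.05
G01 X156.66 Y135.40
G01 X170.29 Y141.05
G01 X175.94 Y154.68
M5
G0 X288.41 Y93.46
M3 S284
G01 X123.27 Y70.35 F2093
M5
G0 X0.00 Y0.00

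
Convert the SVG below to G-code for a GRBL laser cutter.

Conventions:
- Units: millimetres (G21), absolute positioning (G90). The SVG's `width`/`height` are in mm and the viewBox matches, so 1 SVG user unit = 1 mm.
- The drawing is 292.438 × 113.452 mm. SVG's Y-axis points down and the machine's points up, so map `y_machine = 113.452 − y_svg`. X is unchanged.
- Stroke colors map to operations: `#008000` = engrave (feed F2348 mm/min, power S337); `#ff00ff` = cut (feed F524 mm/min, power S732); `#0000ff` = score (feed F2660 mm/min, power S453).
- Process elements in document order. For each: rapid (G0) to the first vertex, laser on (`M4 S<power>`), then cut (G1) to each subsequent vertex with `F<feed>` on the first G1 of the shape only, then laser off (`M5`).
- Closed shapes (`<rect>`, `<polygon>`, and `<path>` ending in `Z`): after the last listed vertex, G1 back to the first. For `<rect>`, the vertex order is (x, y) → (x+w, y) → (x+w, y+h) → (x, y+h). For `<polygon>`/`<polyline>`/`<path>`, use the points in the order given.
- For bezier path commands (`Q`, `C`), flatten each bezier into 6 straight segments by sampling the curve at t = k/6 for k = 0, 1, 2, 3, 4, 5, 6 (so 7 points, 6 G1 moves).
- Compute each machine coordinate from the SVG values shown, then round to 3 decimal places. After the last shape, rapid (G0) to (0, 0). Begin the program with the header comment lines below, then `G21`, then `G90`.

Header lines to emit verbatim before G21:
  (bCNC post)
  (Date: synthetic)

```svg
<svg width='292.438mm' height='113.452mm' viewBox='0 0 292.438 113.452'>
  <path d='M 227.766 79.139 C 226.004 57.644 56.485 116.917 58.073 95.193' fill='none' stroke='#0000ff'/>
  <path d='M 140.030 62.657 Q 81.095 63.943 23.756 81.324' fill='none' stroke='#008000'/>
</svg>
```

(bCNC post)
(Date: synthetic)
G21
G90
G0 X227.766 Y34.313
M4 S453
G1 X214.474 Y39.079 F2660
G1 X182.636 Y34.877
G1 X141.663 Y26.200
G1 X100.970 Y17.543
G1 X69.969 Y13.398
G1 X58.073 Y18.259
M5
G0 X140.030 Y50.795
M4 S337
G1 X120.429 Y49.919 F2348
G1 X100.917 Y48.149
G1 X81.494 Y45.485
G1 X62.159 Y41.927
G1 X42.913 Y37.475
G1 X23.756 Y32.128
M5
G0 X0.000 Y0.000

Since the viewBox matches the mm dimensions, user units are millimetres directly. The only transform is the Y-flip y_m = 113.452 − y_svg.

Shape 1 is a cubic bezier drawn with `<path>`. Its stroke #0000ff means score at S453, F2660. After flipping Y the toolpath is (227.766,34.313) → (214.474,39.079) → (182.636,34.877) → (141.663,26.200) → (100.970,17.543) → (69.969,13.398) → (58.073,18.259).

Shape 2 is a quadratic bezier drawn with `<path>`. Its stroke #008000 means engrave at S337, F2348. After flipping Y the toolpath is (140.030,50.795) → (120.429,49.919) → (100.917,48.149) → (81.494,45.485) → (62.159,41.927) → (42.913,37.475) → (23.756,32.128).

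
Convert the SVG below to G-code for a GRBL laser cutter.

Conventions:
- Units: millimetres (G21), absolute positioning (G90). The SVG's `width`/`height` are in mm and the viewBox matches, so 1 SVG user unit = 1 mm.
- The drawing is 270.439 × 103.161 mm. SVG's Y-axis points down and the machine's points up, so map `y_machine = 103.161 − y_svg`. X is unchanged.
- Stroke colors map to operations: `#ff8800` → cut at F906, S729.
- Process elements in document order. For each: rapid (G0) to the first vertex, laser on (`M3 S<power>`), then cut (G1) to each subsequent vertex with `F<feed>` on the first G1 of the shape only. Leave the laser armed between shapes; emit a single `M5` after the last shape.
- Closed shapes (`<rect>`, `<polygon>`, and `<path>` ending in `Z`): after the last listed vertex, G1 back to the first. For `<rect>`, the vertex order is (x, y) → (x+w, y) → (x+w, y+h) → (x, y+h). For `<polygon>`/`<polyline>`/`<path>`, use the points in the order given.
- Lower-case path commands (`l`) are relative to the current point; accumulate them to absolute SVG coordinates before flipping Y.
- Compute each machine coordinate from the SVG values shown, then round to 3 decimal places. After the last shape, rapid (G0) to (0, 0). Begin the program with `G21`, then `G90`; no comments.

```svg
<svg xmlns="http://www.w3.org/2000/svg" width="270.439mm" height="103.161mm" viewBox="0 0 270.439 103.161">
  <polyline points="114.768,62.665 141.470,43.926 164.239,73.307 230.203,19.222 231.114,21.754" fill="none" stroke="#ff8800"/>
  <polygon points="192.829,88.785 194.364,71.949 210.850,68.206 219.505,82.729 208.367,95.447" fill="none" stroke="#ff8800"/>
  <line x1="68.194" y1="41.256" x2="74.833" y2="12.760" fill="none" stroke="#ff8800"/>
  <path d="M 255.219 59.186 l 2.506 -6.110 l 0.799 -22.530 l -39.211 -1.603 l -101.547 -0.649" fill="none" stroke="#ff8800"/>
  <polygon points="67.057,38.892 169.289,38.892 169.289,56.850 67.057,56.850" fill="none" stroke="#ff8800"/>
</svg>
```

G21
G90
G0 X114.768 Y40.496
M3 S729
G1 X141.470 Y59.235 F906
G1 X164.239 Y29.854
G1 X230.203 Y83.939
G1 X231.114 Y81.407
G0 X192.829 Y14.376
M3 S729
G1 X194.364 Y31.212 F906
G1 X210.850 Y34.955
G1 X219.505 Y20.432
G1 X208.367 Y7.714
G1 X192.829 Y14.376
G0 X68.194 Y61.905
M3 S729
G1 X74.833 Y90.401 F906
G0 X255.219 Y43.975
M3 S729
G1 X257.725 Y50.085 F906
G1 X258.524 Y72.615
G1 X219.313 Y74.218
G1 X117.766 Y74.867
G0 X67.057 Y64.269
M3 S729
G1 X169.289 Y64.269 F906
G1 X169.289 Y46.311
G1 X67.057 Y46.311
G1 X67.057 Y64.269
M5
G0 X0.000 Y0.000

Since the viewBox matches the mm dimensions, user units are millimetres directly. The only transform is the Y-flip y_m = 103.161 − y_svg.

Shape 1 is a open polyline drawn with `<polyline>`. Its stroke #ff8800 means cut at S729, F906. After flipping Y the toolpath is (114.768,40.496) → (141.470,59.235) → (164.239,29.854) → (230.203,83.939) → (231.114,81.407).

Shape 2 is a regular polygon drawn with `<polygon>`. Its stroke #ff8800 means cut at S729, F906. After flipping Y the toolpath is (192.829,14.376) → (194.364,31.212) → (210.850,34.955) → (219.505,20.432) → (208.367,7.714) → (192.829,14.376), returning to the start.

Shape 3 is a line segment drawn with `<line>`. Its stroke #ff8800 means cut at S729, F906. After flipping Y the toolpath is (68.194,61.905) → (74.833,90.401).

Shape 4 is a open polyline drawn with `<path>`. Its stroke #ff8800 means cut at S729, F906. After flipping Y the toolpath is (255.219,43.975) → (257.725,50.085) → (258.524,72.615) → (219.313,74.218) → (117.766,74.867).

Shape 5 is a rectangle drawn with `<polygon>`. Its stroke #ff8800 means cut at S729, F906. After flipping Y the toolpath is (67.057,64.269) → (169.289,64.269) → (169.289,46.311) → (67.057,46.311) → (67.057,64.269), returning to the start.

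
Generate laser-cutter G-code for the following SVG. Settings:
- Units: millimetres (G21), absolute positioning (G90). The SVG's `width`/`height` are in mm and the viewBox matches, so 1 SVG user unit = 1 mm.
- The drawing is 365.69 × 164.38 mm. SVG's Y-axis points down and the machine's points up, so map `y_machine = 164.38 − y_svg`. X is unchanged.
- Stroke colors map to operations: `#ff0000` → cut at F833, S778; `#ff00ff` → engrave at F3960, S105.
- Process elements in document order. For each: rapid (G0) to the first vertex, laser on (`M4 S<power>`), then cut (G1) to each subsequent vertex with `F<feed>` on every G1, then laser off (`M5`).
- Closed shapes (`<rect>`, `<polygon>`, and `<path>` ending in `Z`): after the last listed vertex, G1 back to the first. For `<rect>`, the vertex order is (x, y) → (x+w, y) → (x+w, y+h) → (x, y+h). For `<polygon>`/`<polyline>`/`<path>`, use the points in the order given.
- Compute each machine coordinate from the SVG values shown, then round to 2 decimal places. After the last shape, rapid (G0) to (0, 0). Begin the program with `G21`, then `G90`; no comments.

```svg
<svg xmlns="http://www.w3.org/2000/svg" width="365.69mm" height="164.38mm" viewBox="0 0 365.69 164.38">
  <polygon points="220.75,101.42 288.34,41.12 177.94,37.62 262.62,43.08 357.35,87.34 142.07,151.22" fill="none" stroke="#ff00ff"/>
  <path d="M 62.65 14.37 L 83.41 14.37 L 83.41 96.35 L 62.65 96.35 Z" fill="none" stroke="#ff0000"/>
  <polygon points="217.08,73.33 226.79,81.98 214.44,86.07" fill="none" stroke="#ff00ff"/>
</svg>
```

1 u = 1 mm; y_m = 164.38 − y.

[1] `<polygon>` closed polygon, #ff00ff→engrave S105 F3960: (220.75,62.96) → (288.34,123.26) → (177.94,126.76) → (262.62,121.30) → (357.35,77.04) → (142.07,13.16) → (220.75,62.96) (closed)

[2] `<path>` rectangle, #ff0000→cut S778 F833: (62.65,150.01) → (83.41,150.01) → (83.41,68.03) → (62.65,68.03) → (62.65,150.01) (closed)

[3] `<polygon>` regular polygon, #ff00ff→engrave S105 F3960: (217.08,91.05) → (226.79,82.40) → (214.44,78.31) → (217.08,91.05) (closed)

G21
G90
G0 X220.75 Y62.96
M4 S105
G1 X288.34 Y123.26 F3960
G1 X177.94 Y126.76 F3960
G1 X262.62 Y121.30 F3960
G1 X357.35 Y77.04 F3960
G1 X142.07 Y13.16 F3960
G1 X220.75 Y62.96 F3960
M5
G0 X62.65 Y150.01
M4 S778
G1 X83.41 Y150.01 F833
G1 X83.41 Y68.03 F833
G1 X62.65 Y68.03 F833
G1 X62.65 Y150.01 F833
M5
G0 X217.08 Y91.05
M4 S105
G1 X226.79 Y82.40 F3960
G1 X214.44 Y78.31 F3960
G1 X217.08 Y91.05 F3960
M5
G0 X0.00 Y0.00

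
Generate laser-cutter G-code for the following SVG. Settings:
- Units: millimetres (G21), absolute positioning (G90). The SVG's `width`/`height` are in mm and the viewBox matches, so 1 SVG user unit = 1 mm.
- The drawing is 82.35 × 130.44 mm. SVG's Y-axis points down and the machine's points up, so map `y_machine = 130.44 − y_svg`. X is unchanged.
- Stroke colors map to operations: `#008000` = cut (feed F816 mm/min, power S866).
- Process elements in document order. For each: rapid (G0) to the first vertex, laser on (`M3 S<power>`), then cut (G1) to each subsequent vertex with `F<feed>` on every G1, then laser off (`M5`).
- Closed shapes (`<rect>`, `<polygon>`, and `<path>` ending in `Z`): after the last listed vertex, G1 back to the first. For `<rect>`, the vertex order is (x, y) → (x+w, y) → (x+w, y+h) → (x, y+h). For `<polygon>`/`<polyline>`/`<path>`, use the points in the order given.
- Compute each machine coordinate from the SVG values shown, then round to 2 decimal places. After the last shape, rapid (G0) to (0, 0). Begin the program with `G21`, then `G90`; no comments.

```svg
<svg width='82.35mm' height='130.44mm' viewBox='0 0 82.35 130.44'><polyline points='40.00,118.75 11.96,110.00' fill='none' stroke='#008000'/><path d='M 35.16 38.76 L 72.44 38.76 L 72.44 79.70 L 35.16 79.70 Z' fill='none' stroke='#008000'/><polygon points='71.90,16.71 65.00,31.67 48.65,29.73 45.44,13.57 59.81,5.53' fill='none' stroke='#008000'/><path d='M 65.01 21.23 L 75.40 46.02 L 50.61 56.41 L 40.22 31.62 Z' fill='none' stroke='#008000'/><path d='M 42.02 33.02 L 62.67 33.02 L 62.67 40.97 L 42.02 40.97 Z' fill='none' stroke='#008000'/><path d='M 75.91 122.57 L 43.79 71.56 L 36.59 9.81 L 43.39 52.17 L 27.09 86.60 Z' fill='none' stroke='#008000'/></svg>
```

1 u = 1 mm; y_m = 130.44 − y.

[1] `<polyline>` line segment, #008000→cut S866 F816: (40.00,11.69) → (11.96,20.44)

[2] `<path>` rectangle, #008000→cut S866 F816: (35.16,91.68) → (72.44,91.68) → (72.44,50.74) → (35.16,50.74) → (35.16,91.68) (closed)

[3] `<polygon>` regular polygon, #008000→cut S866 F816: (71.90,113.73) → (65.00,98.77) → (48.65,100.71) → (45.44,116.87) → (59.81,124.91) → (71.90,113.73) (closed)

[4] `<path>` regular polygon, #008000→cut S866 F816: (65.01,109.21) → (75.40,84.42) → (50.61,74.03) → (40.22,98.82) → (65.01,109.21) (closed)

[5] `<path>` rectangle, #008000→cut S866 F816: (42.02,97.42) → (62.67,97.42) → (62.67,89.47) → (42.02,89.47) → (42.02,97.42) (closed)

[6] `<path>` closed polygon, #008000→cut S866 F816: (75.91,7.87) → (43.79,58.88) → (36.59,120.63) → (43.39,78.27) → (27.09,43.84) → (75.91,7.87) (closed)

G21
G90
G0 X40.00 Y11.69
M3 S866
G1 X11.96 Y20.44 F816
M5
G0 X35.16 Y91.68
M3 S866
G1 X72.44 Y91.68 F816
G1 X72.44 Y50.74 F816
G1 X35.16 Y50.74 F816
G1 X35.16 Y91.68 F816
M5
G0 X71.90 Y113.73
M3 S866
G1 X65.00 Y98.77 F816
G1 X48.65 Y100.71 F816
G1 X45.44 Y116.87 F816
G1 X59.81 Y124.91 F816
G1 X71.90 Y113.73 F816
M5
G0 X65.01 Y109.21
M3 S866
G1 X75.40 Y84.42 F816
G1 X50.61 Y74.03 F816
G1 X40.22 Y98.82 F816
G1 X65.01 Y109.21 F816
M5
G0 X42.02 Y97.42
M3 S866
G1 X62.67 Y97.42 F816
G1 X62.67 Y89.47 F816
G1 X42.02 Y89.47 F816
G1 X42.02 Y97.42 F816
M5
G0 X75.91 Y7.87
M3 S866
G1 X43.79 Y58.88 F816
G1 X36.59 Y120.63 F816
G1 X43.39 Y78.27 F816
G1 X27.09 Y43.84 F816
G1 X75.91 Y7.87 F816
M5
G0 X0.00 Y0.00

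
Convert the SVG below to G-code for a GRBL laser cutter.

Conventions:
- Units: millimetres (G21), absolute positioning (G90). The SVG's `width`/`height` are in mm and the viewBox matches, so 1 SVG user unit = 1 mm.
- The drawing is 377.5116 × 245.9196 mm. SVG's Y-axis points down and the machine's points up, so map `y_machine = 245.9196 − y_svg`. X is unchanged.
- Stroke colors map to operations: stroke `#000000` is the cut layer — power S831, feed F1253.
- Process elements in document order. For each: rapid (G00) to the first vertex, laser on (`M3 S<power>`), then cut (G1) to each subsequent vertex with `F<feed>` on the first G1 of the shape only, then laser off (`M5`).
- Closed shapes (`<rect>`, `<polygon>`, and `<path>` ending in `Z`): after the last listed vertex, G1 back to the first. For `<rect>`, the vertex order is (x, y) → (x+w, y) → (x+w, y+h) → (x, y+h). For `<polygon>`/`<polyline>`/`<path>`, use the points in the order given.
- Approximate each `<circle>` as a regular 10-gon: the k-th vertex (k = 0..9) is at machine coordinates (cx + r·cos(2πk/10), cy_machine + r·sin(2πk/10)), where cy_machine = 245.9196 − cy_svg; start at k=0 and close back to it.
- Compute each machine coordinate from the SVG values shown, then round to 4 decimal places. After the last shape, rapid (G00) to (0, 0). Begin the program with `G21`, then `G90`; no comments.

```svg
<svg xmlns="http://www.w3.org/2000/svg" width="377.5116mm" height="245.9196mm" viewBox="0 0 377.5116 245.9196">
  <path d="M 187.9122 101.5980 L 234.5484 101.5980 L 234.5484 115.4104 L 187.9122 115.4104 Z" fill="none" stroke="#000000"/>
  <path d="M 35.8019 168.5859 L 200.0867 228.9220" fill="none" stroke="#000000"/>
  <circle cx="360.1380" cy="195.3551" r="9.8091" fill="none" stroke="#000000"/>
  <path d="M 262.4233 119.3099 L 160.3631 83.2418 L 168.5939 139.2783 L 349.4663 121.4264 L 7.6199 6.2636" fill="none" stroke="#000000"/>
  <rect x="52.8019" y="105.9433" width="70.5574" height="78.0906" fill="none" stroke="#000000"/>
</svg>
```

G21
G90
G00 X187.9122 Y144.3216
M3 S831
G1 X234.5484 Y144.3216 F1253
G1 X234.5484 Y130.5092
G1 X187.9122 Y130.5092
G1 X187.9122 Y144.3216
M5
G00 X35.8019 Y77.3337
M3 S831
G1 X200.0867 Y16.9976 F1253
M5
G00 X369.9471 Y50.5645
M3 S831
G1 X368.0737 Y56.3301 F1253
G1 X363.1692 Y59.8935
G1 X357.1068 Y59.8935
G1 X352.2023 Y56.3301
G1 X350.3289 Y50.5645
G1 X352.2023 Y44.7989
G1 X357.1068 Y41.2355
G1 X363.1692 Y41.2355
G1 X368.0737 Y44.7989
G1 X369.9471 Y50.5645
M5
G00 X262.4233 Y126.6097
M3 S831
G1 X160.3631 Y162.6778 F1253
G1 X168.5939 Y106.6413
G1 X349.4663 Y124.4932
G1 X7.6199 Y239.6560
M5
G00 X52.8019 Y139.9763
M3 S831
G1 X123.3593 Y139.9763 F1253
G1 X123.3593 Y61.8857
G1 X52.8019 Y61.8857
G1 X52.8019 Y139.9763
M5
G00 X0.0000 Y0.0000

Since the viewBox matches the mm dimensions, user units are millimetres directly. The only transform is the Y-flip y_m = 245.9196 − y_svg.

Shape 1 is a rectangle drawn with `<path>`. Its stroke #000000 means cut at S831, F1253. After flipping Y the toolpath is (187.9122,144.3216) → (234.5484,144.3216) → (234.5484,130.5092) → (187.9122,130.5092) → (187.9122,144.3216), returning to the start.

Shape 2 is a line segment drawn with `<path>`. Its stroke #000000 means cut at S831, F1253. After flipping Y the toolpath is (35.8019,77.3337) → (200.0867,16.9976).

Shape 3 is a circle drawn with `<circle>`. Its stroke #000000 means cut at S831, F1253. After flipping Y the toolpath is (369.9471,50.5645) → (368.0737,56.3301) → (363.1692,59.8935) → (357.1068,59.8935) → (352.2023,56.3301) → (350.3289,50.5645) → (352.2023,44.7989) → (357.1068,41.2355) → (363.1692,41.2355) → (368.0737,44.7989) → (369.9471,50.5645), returning to the start.

Shape 4 is a open polyline drawn with `<path>`. Its stroke #000000 means cut at S831, F1253. After flipping Y the toolpath is (262.4233,126.6097) → (160.3631,162.6778) → (168.5939,106.6413) → (349.4663,124.4932) → (7.6199,239.6560).

Shape 5 is a rectangle drawn with `<rect>`. Its stroke #000000 means cut at S831, F1253. After flipping Y the toolpath is (52.8019,139.9763) → (123.3593,139.9763) → (123.3593,61.8857) → (52.8019,61.8857) → (52.8019,139.9763), returning to the start.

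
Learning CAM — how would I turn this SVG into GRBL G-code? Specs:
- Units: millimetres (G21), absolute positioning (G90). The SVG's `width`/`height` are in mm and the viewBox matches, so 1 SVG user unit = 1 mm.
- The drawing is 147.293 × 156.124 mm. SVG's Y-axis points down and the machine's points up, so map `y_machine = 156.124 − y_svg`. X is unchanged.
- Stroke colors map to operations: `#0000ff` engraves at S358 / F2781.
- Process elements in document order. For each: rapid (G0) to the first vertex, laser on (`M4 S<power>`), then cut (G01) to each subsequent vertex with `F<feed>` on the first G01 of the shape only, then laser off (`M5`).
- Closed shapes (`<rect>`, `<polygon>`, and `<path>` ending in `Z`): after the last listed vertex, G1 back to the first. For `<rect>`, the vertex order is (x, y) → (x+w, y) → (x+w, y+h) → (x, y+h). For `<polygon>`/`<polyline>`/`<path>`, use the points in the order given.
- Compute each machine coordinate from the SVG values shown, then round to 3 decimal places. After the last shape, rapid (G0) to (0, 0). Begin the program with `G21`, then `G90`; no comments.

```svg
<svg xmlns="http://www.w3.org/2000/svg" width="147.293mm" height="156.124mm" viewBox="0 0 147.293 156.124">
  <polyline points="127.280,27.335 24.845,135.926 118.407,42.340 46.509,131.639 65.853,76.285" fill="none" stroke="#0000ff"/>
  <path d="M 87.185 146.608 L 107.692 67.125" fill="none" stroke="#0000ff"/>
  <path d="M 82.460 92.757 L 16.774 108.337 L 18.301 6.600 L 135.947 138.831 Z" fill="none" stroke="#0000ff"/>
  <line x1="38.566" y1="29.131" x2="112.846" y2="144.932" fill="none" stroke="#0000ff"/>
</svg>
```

viewBox `0 0 147.293 156.124` with mm width/height → 1 unit = 1 mm. Flip: y_m = 156.124 − y_svg.

**Shape 1** — `<polyline>` open polyline, stroke `#0000ff` → engrave (S358, F2781). Machine vertices: (127.280,128.789) → (24.845,20.198) → (118.407,113.784) → (46.509,24.485) → (65.853,79.839). Open path.

**Shape 2** — `<path>` line segment, stroke `#0000ff` → engrave (S358, F2781). Machine vertices: (87.185,9.516) → (107.692,88.999). Open path.

**Shape 3** — `<path>` closed polygon, stroke `#0000ff` → engrave (S358, F2781). Machine vertices: (82.460,63.367) → (16.774,47.787) → (18.301,149.524) → (135.947,17.293) → (82.460,63.367). Closed: final G1 returns to the first vertex.

**Shape 4** — `<line>` line segment, stroke `#0000ff` → engrave (S358, F2781). Machine vertices: (38.566,126.993) → (112.846,11.192). Open path.

G21
G90
G0 X127.280 Y128.789
M4 S358
G01 X24.845 Y20.198 F2781
G01 X118.407 Y113.784
G01 X46.509 Y24.485
G01 X65.853 Y79.839
M5
G0 X87.185 Y9.516
M4 S358
G01 X107.692 Y88.999 F2781
M5
G0 X82.460 Y63.367
M4 S358
G01 X16.774 Y47.787 F2781
G01 X18.301 Y149.524
G01 X135.947 Y17.293
G01 X82.460 Y63.367
M5
G0 X38.566 Y126.993
M4 S358
G01 X112.846 Y11.192 F2781
M5
G0 X0.000 Y0.000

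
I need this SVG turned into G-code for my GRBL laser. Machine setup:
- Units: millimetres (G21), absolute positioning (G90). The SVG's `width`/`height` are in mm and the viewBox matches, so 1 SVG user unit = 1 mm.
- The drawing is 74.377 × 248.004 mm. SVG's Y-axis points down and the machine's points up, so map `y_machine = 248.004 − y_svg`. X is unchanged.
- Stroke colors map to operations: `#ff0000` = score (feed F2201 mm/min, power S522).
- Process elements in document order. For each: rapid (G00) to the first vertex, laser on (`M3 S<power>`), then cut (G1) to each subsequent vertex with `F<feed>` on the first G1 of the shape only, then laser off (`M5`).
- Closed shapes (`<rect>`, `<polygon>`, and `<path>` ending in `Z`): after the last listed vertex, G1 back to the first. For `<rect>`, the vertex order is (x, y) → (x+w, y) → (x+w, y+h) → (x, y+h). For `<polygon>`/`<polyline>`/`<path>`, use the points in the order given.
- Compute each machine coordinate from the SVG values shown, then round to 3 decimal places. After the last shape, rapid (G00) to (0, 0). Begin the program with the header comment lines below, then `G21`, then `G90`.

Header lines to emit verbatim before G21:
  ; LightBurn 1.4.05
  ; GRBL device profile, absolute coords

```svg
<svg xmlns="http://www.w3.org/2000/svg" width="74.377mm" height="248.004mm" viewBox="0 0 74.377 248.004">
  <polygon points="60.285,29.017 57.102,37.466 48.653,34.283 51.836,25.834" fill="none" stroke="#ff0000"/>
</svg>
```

Since the viewBox matches the mm dimensions, user units are millimetres directly. The only transform is the Y-flip y_m = 248.004 − y_svg.

Shape 1 is a regular polygon drawn with `<polygon>`. Its stroke #ff0000 means score at S522, F2201. After flipping Y the toolpath is (60.285,218.987) → (57.102,210.538) → (48.653,213.721) → (51.836,222.170) → (60.285,218.987), returning to the start.

; LightBurn 1.4.05
; GRBL device profile, absolute coords
G21
G90
G00 X60.285 Y218.987
M3 S522
G1 X57.102 Y210.538 F2201
G1 X48.653 Y213.721
G1 X51.836 Y222.170
G1 X60.285 Y218.987
M5
G00 X0.000 Y0.000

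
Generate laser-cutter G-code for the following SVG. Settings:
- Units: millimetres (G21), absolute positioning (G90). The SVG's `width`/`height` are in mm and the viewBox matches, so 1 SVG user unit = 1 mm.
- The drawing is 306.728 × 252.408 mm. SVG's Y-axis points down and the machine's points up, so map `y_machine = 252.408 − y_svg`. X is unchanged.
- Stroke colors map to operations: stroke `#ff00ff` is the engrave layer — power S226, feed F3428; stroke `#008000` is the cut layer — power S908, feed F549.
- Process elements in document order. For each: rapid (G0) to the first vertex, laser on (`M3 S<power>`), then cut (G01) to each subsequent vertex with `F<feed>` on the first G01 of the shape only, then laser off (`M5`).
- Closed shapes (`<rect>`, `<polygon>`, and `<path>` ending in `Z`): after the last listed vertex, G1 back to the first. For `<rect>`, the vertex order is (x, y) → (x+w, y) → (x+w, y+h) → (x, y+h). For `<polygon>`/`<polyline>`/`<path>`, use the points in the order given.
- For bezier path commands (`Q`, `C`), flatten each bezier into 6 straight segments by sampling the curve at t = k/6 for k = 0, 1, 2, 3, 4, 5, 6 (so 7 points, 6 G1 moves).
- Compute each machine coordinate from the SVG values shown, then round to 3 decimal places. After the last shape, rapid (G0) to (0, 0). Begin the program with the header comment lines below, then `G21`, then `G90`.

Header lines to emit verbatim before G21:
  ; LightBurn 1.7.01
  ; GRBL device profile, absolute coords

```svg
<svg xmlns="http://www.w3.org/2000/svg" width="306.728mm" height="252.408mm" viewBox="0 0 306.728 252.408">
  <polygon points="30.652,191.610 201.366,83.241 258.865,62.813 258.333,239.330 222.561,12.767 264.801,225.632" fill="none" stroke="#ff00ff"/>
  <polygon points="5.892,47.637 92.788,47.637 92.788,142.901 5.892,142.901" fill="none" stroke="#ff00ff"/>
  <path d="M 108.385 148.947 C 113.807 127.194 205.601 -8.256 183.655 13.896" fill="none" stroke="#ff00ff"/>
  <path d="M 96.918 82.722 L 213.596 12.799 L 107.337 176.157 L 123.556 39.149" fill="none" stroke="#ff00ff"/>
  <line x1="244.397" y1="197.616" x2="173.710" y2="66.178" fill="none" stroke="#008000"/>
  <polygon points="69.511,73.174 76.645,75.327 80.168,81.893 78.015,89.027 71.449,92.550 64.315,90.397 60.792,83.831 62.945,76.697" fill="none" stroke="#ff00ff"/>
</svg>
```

; LightBurn 1.7.01
; GRBL device profile, absolute coords
G21
G90
G0 X30.652 Y60.798
M3 S226
G01 X201.366 Y169.167 F3428
G01 X258.865 Y189.595
G01 X258.333 Y13.078
G01 X222.561 Y239.641
G01 X264.801 Y26.776
G01 X30.652 Y60.798
M5
G0 X5.892 Y204.771
M3 S226
G01 X92.788 Y204.771 F3428
G01 X92.788 Y109.507
G01 X5.892 Y109.507
G01 X5.892 Y204.771
M5
G0 X108.385 Y103.461
M3 S226
G01 X117.367 Y122.556 F3428
G01 X135.186 Y153.065
G01 X156.283 Y187.451
G01 X175.099 Y218.178
G01 X186.076 Y237.711
G01 X183.655 Y238.512
M5
G0 X96.918 Y169.686
M3 S226
G01 X213.596 Y239.609 F3428
G01 X107.337 Y76.251
G01 X123.556 Y213.259
M5
G0 X244.397 Y54.792
M3 S908
G01 X173.710 Y186.230 F549
M5
G0 X69.511 Y179.234
M3 S226
G01 X76.645 Y177.081 F3428
G01 X80.168 Y170.515
G01 X78.015 Y163.381
G01 X71.449 Y159.858
G01 X64.315 Y162.011
G01 X60.792 Y168.577
G01 X62.945 Y175.711
G01 X69.511 Y179.234
M5
G0 X0.000 Y0.000

viewBox `0 0 306.728 252.408` with mm width/height → 1 unit = 1 mm. Flip: y_m = 252.408 − y_svg.

**Shape 1** — `<polygon>` closed polygon, stroke `#ff00ff` → engrave (S226, F3428). Machine vertices: (30.652,60.798) → (201.366,169.167) → (258.865,189.595) → (258.333,13.078) → (222.561,239.641) → (264.801,26.776) → (30.652,60.798). Closed: final G1 returns to the first vertex.

**Shape 2** — `<polygon>` rectangle, stroke `#ff00ff` → engrave (S226, F3428). Machine vertices: (5.892,204.771) → (92.788,204.771) → (92.788,109.507) → (5.892,109.507) → (5.892,204.771). Closed: final G1 returns to the first vertex.

**Shape 3** — `<path>` cubic bezier, stroke `#ff00ff` → engrave (S226, F3428). Control points (SVG): P0=(108.385,148.947), P1=(113.807,127.194), P2=(205.601,-8.256), P3=(183.655,13.896); sampled at t=k/6. Machine vertices: (108.385,103.461) → (117.367,122.556) → (135.186,153.065) → (156.283,187.451) → (175.099,218.178) → (186.076,237.711) → (183.655,238.512). Open path.

**Shape 4** — `<path>` open polyline, stroke `#ff00ff` → engrave (S226, F3428). Machine vertices: (96.918,169.686) → (213.596,239.609) → (107.337,76.251) → (123.556,213.259). Open path.

**Shape 5** — `<line>` line segment, stroke `#008000` → cut (S908, F549). Machine vertices: (244.397,54.792) → (173.710,186.230). Open path.

**Shape 6** — `<polygon>` regular polygon, stroke `#ff00ff` → engrave (S226, F3428). Machine vertices: (69.511,179.234) → (76.645,177.081) → (80.168,170.515) → (78.015,163.381) → (71.449,159.858) → (64.315,162.011) → (60.792,168.577) → (62.945,175.711) → (69.511,179.234). Closed: final G1 returns to the first vertex.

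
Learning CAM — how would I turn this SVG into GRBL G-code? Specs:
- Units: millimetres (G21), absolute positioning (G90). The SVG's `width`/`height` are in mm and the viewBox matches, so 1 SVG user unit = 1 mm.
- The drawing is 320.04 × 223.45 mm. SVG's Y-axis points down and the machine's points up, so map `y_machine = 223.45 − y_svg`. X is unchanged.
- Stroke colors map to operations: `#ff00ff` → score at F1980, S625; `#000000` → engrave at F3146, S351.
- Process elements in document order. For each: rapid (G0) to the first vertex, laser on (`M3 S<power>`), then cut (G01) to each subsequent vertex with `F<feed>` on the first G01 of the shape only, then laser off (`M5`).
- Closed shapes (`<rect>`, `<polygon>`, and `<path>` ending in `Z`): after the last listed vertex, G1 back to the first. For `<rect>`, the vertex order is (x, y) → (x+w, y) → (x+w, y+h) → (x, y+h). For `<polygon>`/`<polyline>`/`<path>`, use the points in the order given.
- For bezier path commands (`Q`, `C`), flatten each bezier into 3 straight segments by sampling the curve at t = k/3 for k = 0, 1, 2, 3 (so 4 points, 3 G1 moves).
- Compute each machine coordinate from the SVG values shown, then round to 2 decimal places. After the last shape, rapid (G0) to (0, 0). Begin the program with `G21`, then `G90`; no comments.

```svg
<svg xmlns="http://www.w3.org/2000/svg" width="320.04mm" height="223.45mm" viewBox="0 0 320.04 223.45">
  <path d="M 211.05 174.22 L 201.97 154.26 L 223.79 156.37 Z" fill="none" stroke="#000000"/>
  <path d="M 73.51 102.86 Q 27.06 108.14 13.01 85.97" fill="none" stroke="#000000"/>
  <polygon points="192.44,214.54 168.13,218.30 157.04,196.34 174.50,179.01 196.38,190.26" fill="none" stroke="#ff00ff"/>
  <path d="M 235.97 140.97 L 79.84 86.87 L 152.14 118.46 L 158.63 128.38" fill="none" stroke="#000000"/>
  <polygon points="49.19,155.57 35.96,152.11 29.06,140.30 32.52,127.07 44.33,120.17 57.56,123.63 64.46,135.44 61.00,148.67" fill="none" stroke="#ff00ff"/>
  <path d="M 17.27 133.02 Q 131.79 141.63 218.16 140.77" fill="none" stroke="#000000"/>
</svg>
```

G21
G90
G0 X211.05 Y49.23
M3 S351
G01 X201.97 Y69.19 F3146
G01 X223.79 Y67.08
G01 X211.05 Y49.23
M5
G0 X73.51 Y120.59
M3 S351
G01 X46.14 Y120.12 F3146
G01 X25.98 Y125.75
G01 X13.01 Y137.48
M5
G0 X192.44 Y8.91
M3 S625
G01 X168.13 Y5.15 F1980
G01 X157.04 Y27.11
G01 X174.50 Y44.44
G01 X196.38 Y33.19
G01 X192.44 Y8.91
M5
G0 X235.97 Y82.48
M3 S351
G01 X79.84 Y136.58 F3146
G01 X152.14 Y104.99
G01 X158.63 Y95.07
M5
G0 X49.19 Y67.88
M3 S625
G01 X35.96 Y71.34 F1980
G01 X29.06 Y83.15
G01 X32.52 Y96.38
G01 X44.33 Y103.28
G01 X57.56 Y99.82
G01 X64.46 Y88.01
G01 X61.00 Y74.78
G01 X49.19 Y67.88
M5
G0 X17.27 Y90.43
M3 S351
G01 X90.49 Y85.74 F3146
G01 X157.45 Y83.16
G01 X218.16 Y82.68
M5
G0 X0.00 Y0.00

Since the viewBox matches the mm dimensions, user units are millimetres directly. The only transform is the Y-flip y_m = 223.45 − y_svg.

Shape 1 is a regular polygon drawn with `<path>`. Its stroke #000000 means engrave at S351, F3146. After flipping Y the toolpath is (211.05,49.23) → (201.97,69.19) → (223.79,67.08) → (211.05,49.23), returning to the start.

Shape 2 is a quadratic bezier drawn with `<path>`. Its stroke #000000 means engrave at S351, F3146. After flipping Y the toolpath is (73.51,120.59) → (46.14,120.12) → (25.98,125.75) → (13.01,137.48).

Shape 3 is a regular polygon drawn with `<polygon>`. Its stroke #ff00ff means score at S625, F1980. After flipping Y the toolpath is (192.44,8.91) → (168.13,5.15) → (157.04,27.11) → (174.50,44.44) → (196.38,33.19) → (192.44,8.91), returning to the start.

Shape 4 is a open polyline drawn with `<path>`. Its stroke #000000 means engrave at S351, F3146. After flipping Y the toolpath is (235.97,82.48) → (79.84,136.58) → (152.14,104.99) → (158.63,95.07).

Shape 5 is a regular polygon drawn with `<polygon>`. Its stroke #ff00ff means score at S625, F1980. After flipping Y the toolpath is (49.19,67.88) → (35.96,71.34) → (29.06,83.15) → (32.52,96.38) → (44.33,103.28) → (57.56,99.82) → (64.46,88.01) → (61.00,74.78) → (49.19,67.88), returning to the start.

Shape 6 is a quadratic bezier drawn with `<path>`. Its stroke #000000 means engrave at S351, F3146. After flipping Y the toolpath is (17.27,90.43) → (90.49,85.74) → (157.45,83.16) → (218.16,82.68).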